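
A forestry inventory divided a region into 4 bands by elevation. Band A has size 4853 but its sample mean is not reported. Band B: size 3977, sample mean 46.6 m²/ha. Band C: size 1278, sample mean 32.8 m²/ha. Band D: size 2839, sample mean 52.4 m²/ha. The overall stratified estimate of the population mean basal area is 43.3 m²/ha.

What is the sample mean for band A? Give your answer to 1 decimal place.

Σ Nₕx̄ₕ = N·μ, so 4853·x̄_A = 12947·43.3 − (3977·46.6 + 1278·32.8 + 2839·52.4).
= 560605.1 − 376010.2 = 184594.9.
x̄_A = 184594.9 / 4853 = 38.037... → 38.0.

38.0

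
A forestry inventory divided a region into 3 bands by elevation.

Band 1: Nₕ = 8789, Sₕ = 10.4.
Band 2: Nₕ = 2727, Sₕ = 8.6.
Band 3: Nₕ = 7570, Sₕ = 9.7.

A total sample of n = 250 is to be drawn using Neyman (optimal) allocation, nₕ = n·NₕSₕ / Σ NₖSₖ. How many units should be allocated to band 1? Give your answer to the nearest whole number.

1: NₕSₕ = 8789·10.4 = 91405.6
2: NₕSₕ = 2727·8.6 = 23452.2
3: NₕSₕ = 7570·9.7 = 73429
Σ NₕSₕ = 188286.8.
n_1 = 250·91405.6/188286.8 = 121.365... → 121.

121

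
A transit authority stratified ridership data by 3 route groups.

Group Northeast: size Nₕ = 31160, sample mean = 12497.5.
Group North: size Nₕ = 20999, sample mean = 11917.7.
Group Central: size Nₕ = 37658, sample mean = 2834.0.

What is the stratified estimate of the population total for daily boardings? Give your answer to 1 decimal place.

746404654.3

Population total = Σ Nₕ·x̄ₕ (each stratum's size times its mean).
31160·12497.5 + 20999·11917.7 + 37658·2834.0 = 389422100 + 250259782.3 + 106722772 = 746404654.3.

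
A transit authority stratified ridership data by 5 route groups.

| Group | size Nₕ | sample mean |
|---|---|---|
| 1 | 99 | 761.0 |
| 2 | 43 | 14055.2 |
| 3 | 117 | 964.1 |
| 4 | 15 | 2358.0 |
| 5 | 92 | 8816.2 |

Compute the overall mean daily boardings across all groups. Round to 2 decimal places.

4478.07

N = 99 + 43 + 117 + 15 + 92 = 366.
The stratified mean weights each stratum mean by its population share Nₕ/N.
Σ Nₕx̄ₕ = 99·761.0 + 43·14055.2 + 117·964.1 + 15·2358.0 + 92·8816.2 = 75339 + 604373.6 + 112799.7 + 35370 + 811090.4 = 1638972.7.
Divide by N: 1638972.7 / 366 = 4478.0675... → 4478.07.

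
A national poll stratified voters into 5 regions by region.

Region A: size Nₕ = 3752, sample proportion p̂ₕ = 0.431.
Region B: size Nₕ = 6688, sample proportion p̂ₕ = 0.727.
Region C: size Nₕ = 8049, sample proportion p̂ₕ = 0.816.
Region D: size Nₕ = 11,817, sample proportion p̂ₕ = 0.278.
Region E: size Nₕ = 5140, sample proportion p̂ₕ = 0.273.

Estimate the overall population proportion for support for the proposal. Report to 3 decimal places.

0.500

Wₕ = Nₕ/N with N = 35446: 0.1059, 0.1887, 0.2271, 0.3334, 0.1450.
p̂_st = 0.1059·0.431 + 0.1887·0.727 + 0.2271·0.816 + 0.3334·0.278 + 0.1450·0.273 ≈ 0.50036... → 0.500.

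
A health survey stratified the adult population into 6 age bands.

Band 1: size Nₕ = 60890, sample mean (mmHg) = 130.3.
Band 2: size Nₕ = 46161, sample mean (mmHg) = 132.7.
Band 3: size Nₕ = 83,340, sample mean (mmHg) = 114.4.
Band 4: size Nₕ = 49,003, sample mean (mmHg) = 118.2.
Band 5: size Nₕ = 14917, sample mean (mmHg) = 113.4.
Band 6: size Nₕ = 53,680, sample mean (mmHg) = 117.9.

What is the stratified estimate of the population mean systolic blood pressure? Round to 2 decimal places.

121.45

N = 307991; weights Wₕ = Nₕ/N = (0.1977, 0.1499, 0.2706, 0.1591, 0.0484, 0.1743).
x̄_st = Σ Wₕ·x̄ₕ = 0.1977·130.3 + 0.1499·132.7 + 0.2706·114.4 + 0.1591·118.2 + 0.0484·113.4 + 0.1743·117.9 ≈ 121.4524...
→ 121.45.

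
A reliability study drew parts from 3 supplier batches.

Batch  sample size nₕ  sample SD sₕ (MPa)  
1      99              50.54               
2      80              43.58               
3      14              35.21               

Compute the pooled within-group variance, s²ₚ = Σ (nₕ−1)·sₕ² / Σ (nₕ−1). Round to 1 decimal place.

2192.0

Degrees of freedom: 98 + 79 + 13 = 190.
Σ(nₕ−1)sₕ² = 98·2554.2916 + 79·1899.2164 + 13·1239.7441 = 416475.3457.
s²ₚ = 416475.3457 / 190 = 2191.976... → 2192.0.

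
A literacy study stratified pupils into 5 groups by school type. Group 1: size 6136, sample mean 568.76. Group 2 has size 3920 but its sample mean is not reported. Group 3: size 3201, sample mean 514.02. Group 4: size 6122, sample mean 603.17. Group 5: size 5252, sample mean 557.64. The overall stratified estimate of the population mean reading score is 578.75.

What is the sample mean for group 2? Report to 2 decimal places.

Σ Nₕx̄ₕ = N·μ, so 3920·x̄_2 = 24631·578.75 − (6136·568.76 + 3201·514.02 + 6122·603.17 + 5252·557.64).
= 14255191.25 − 11756621.4 = 2498569.85.
x̄_2 = 2498569.85 / 3920 = 637.3903... → 637.39.

637.39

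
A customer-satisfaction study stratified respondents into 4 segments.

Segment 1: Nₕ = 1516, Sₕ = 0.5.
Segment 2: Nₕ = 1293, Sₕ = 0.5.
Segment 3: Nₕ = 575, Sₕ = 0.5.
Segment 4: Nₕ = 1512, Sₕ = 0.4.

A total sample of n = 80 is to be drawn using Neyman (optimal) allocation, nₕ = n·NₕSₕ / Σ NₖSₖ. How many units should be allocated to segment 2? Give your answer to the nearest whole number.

23

Σ NₕSₕ = 1516·0.5 + 1293·0.5 + 575·0.5 + 1512·0.4 = 2296.8.
Share for 2: 646.5/2296.8 = 0.28148.
n_2 = 80 × 0.28148 = 22.518... → 23.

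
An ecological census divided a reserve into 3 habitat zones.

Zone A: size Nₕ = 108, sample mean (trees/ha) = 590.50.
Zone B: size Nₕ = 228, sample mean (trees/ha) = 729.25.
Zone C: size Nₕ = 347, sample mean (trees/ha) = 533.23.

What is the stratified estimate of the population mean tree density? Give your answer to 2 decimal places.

607.72

x̄_st = (Σ Nₕx̄ₕ) / (Σ Nₕ) = (108·590.50 + 228·729.25 + 347·533.23) / 683
= 415073.81 / 683 = 607.7215... → 607.72.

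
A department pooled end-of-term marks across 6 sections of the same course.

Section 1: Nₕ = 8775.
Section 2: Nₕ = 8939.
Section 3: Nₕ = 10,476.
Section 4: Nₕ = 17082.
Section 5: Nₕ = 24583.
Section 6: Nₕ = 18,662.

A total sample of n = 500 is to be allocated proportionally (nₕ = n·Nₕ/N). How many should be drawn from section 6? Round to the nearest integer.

Share of section 6 = 18662/88517 = 0.21083.
Allocate 500 × 0.21083 = 105.415... → 105.

105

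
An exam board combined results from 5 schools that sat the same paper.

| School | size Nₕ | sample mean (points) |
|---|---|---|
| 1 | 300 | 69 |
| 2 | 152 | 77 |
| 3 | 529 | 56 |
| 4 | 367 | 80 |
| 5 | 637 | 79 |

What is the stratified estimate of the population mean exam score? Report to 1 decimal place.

71.4

N = 1985; weights Wₕ = Nₕ/N = (0.1511, 0.0766, 0.2665, 0.1849, 0.3209).
x̄_st = Σ Wₕ·x̄ₕ = 0.1511·69 + 0.0766·77 + 0.2665·56 + 0.1849·80 + 0.3209·79 ≈ 71.391...
→ 71.4.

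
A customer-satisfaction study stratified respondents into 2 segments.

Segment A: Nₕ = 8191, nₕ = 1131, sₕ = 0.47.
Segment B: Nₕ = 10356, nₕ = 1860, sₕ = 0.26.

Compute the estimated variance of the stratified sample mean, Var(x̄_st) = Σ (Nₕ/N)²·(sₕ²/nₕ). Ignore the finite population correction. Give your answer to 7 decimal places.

0.0000494

N = 18547; Wₕ = Nₕ/N.
segment A: (8191/18547)²·0.47²/1131 = 0.0000380943
segment B: (10356/18547)²·0.26²/1860 = 0.0000113311
Sum = 0.0000494253 → 0.0000494.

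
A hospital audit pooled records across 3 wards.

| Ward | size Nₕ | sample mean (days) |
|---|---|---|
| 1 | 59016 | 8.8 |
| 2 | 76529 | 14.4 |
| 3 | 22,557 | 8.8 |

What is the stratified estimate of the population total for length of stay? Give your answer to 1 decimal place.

Estimate total by summing Nₕ·x̄ₕ over strata.
59016·8.8 + 76529·14.4 + 22557·8.8 = 519340.8 + 1102017.6 + 198501.6 = 1819860.0.

1819860.0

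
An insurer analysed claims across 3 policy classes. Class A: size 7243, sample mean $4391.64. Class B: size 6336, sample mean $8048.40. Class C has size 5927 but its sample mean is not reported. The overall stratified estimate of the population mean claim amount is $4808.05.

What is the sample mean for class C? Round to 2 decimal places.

1852.96

N = 7243 + 6336 + 5927 = 19506.
Overall total = μ·N = 4808.05·19506 = 93785823.3.
Subtract the known strata: 7243·4391.64 + 6336·8048.40 = 82803310.92.
Remaining total for class C: 93785823.3 − 82803310.92 = 10982512.38.
Divide by its size: 10982512.38 / 5927 = 1852.9631... → 1852.96.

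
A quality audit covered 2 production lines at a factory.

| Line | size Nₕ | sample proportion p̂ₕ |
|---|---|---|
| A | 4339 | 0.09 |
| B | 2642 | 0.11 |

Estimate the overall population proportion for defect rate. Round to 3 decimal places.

0.098

Wₕ = Nₕ/N with N = 6981: 0.6215, 0.3785.
p̂_st = 0.6215·0.09 + 0.3785·0.11 ≈ 0.09757... → 0.098.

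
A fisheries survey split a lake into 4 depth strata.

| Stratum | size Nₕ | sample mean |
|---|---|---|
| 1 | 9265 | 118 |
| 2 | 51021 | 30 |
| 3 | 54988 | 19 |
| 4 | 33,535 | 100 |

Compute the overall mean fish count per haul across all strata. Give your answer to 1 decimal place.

x̄_st = (Σ Nₕx̄ₕ) / (Σ Nₕ) = (9265·118 + 51021·30 + 54988·19 + 33535·100) / 148809
= 7022172 / 148809 = 47.189... → 47.2.

47.2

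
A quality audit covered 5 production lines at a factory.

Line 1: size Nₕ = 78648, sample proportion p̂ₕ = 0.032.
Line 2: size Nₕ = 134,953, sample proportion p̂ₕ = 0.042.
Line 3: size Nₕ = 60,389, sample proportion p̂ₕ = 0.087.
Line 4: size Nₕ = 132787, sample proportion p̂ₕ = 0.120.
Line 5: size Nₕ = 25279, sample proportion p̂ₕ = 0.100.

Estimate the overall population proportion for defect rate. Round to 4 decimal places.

0.0738

Wₕ = Nₕ/N with N = 432056: 0.1820, 0.3124, 0.1398, 0.3073, 0.0585.
p̂_st = 0.1820·0.032 + 0.3124·0.042 + 0.1398·0.087 + 0.3073·0.120 + 0.0585·0.100 ≈ 0.073835... → 0.0738.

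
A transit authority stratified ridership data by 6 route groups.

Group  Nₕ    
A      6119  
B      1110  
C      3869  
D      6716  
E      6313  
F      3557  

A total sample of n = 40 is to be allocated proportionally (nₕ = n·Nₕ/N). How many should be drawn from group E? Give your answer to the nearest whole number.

N = 6119 + 1110 + 3869 + 6716 + 6313 + 3557 = 27684.
n_E = 40·6313/27684 = 9.122... → 9.

9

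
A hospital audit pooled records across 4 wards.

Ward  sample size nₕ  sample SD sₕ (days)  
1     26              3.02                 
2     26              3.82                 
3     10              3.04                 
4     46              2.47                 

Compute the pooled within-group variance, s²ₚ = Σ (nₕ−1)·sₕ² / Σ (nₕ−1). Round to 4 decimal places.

Degrees of freedom: 25 + 25 + 9 + 45 = 104.
Σ(nₕ−1)sₕ² = 25·9.1204 + 25·14.5924 + 9·9.2416 + 45·6.1009 = 950.5349.
s²ₚ = 950.5349 / 104 = 9.139759... → 9.1398.

9.1398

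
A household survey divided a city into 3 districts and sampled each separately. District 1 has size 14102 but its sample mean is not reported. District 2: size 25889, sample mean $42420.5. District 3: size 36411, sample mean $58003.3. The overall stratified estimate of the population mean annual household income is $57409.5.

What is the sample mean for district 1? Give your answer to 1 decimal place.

Σ Nₕx̄ₕ = N·μ, so 14102·x̄_1 = 76402·57409.5 − (25889·42420.5 + 36411·58003.3).
= 4386200619 − 3210182480.8 = 1176018138.2.
x̄_1 = 1176018138.2 / 14102 = 83393.713... → 83393.7.

83393.7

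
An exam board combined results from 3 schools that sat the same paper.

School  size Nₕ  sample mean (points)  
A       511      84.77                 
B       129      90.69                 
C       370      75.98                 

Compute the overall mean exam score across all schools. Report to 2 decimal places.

N = 511 + 129 + 370 = 1010.
Overall mean = Σ (Nₕ/N)·x̄ₕ — weight by population share, not a simple average.
Σ Nₕx̄ₕ = 511·84.77 + 129·90.69 + 370·75.98 = 43317.47 + 11699.01 + 28112.6 = 83129.08.
Divide by N: 83129.08 / 1010 = 82.3060... → 82.31.

82.31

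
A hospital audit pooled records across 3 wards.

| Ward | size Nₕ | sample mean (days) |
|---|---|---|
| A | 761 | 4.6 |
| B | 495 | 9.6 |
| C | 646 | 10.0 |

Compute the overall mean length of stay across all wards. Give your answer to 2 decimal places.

N = 761 + 495 + 646 = 1902.
Overall mean = Σ (Nₕ/N)·x̄ₕ — weight by population share, not a simple average.
Σ Nₕx̄ₕ = 761·4.6 + 495·9.6 + 646·10.0 = 3500.6 + 4752 + 6460 = 14712.6.
Divide by N: 14712.6 / 1902 = 7.7353... → 7.74.

7.74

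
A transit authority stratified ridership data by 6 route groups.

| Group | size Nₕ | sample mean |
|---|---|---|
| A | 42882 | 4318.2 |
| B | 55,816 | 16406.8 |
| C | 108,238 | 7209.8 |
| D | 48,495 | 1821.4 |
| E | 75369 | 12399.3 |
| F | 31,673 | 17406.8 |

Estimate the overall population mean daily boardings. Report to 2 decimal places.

x̄_st = (Σ Nₕx̄ₕ) / (Σ Nₕ) = (42882·4318.2 + 55816·16406.8 + 108238·7209.8 + 48495·1821.4 + 75369·12399.3 + 31673·17406.8) / 362473
= 3455486544.7 / 362473 = 9533.0867... → 9533.09.

9533.09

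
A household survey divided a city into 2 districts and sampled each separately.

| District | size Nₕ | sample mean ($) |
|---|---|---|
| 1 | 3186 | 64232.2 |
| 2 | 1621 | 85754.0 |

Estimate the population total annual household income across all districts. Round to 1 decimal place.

Estimate total by summing Nₕ·x̄ₕ over strata.
3186·64232.2 + 1621·85754.0 = 204643789.2 + 139007234 = 343651023.2.

343651023.2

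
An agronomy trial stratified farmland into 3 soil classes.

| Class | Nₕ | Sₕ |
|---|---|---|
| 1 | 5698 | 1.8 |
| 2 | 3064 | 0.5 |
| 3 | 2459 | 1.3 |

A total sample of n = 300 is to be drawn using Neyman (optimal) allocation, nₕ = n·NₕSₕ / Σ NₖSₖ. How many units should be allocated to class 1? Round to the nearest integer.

Σ NₕSₕ = 5698·1.8 + 3064·0.5 + 2459·1.3 = 14985.1.
Share for 1: 10256.4/14985.1 = 0.68444.
n_1 = 300 × 0.68444 = 205.332... → 205.

205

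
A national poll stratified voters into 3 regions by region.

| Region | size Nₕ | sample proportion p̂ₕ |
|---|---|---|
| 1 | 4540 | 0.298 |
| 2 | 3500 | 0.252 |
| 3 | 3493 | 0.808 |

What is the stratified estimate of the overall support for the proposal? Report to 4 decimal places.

N = 4540 + 3500 + 3493 = 11533.
Overall proportion = Σ (Nₕ/N)·p̂ₕ.
Σ Nₕp̂ₕ = 1352.92 + 882 + 2822.344 = 5057.264.
5057.264 / 11533 = 0.438504... → 0.4385.

0.4385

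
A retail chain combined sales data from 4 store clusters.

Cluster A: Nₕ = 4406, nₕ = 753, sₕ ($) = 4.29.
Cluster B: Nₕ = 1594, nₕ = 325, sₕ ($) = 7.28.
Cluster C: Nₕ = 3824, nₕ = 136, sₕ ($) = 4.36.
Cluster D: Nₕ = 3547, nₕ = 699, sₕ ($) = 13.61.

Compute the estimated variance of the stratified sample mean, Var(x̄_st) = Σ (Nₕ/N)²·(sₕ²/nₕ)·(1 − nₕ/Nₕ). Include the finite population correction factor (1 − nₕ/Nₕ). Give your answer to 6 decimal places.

0.030044

N = 13371; Wₕ = Nₕ/N.
cluster A: (4406/13371)²·4.29²/753·(1 − 753/4406) = 0.002200321
cluster B: (1594/13371)²·7.28²/325·(1 − 325/1594) = 0.001845022
cluster C: (3824/13371)²·4.36²/136·(1 − 136/3824) = 0.011025926
cluster D: (3547/13371)²·13.61²/699·(1 − 699/3547) = 0.014973126
Sum = 0.030044395 → 0.030044.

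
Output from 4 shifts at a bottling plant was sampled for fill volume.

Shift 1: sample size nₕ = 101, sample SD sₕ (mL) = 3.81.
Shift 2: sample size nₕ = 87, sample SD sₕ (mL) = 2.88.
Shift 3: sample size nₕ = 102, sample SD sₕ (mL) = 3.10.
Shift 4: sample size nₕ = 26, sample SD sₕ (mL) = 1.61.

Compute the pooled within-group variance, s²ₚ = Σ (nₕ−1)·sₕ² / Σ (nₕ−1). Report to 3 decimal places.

10.258

Degrees of freedom: 100 + 86 + 101 + 25 = 312.
Σ(nₕ−1)sₕ² = 100·14.5161 + 86·8.2944 + 101·9.61 + 25·2.5921 = 3200.3409.
s²ₚ = 3200.3409 / 312 = 10.25750... → 10.258.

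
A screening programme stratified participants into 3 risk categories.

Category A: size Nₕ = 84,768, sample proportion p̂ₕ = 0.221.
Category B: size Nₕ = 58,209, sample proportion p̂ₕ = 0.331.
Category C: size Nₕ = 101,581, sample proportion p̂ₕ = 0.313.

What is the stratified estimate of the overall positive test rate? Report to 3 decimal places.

0.285

Wₕ = Nₕ/N with N = 244558: 0.3466, 0.2380, 0.4154.
p̂_st = 0.3466·0.221 + 0.2380·0.331 + 0.4154·0.313 ≈ 0.28540... → 0.285.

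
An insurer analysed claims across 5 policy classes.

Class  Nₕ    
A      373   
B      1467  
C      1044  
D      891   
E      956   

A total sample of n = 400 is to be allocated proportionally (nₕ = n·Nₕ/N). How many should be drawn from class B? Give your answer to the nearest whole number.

Share of class B = 1467/4731 = 0.31008.
Allocate 400 × 0.31008 = 124.033... → 124.

124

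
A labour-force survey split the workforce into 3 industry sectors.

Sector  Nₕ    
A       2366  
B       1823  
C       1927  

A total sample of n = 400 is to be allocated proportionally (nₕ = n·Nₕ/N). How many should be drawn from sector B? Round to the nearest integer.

119

N = 2366 + 1823 + 1927 = 6116.
n_B = 400·1823/6116 = 119.228... → 119.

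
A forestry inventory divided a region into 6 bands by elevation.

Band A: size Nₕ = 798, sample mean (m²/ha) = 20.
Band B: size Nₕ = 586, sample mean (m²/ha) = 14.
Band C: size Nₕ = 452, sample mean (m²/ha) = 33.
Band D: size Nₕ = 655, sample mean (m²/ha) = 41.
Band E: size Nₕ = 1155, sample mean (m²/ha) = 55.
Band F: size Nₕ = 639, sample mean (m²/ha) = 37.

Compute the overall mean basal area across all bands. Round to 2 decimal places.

35.73

N = 4285; weights Wₕ = Nₕ/N = (0.1862, 0.1368, 0.1055, 0.1529, 0.2695, 0.1491).
x̄_st = Σ Wₕ·x̄ₕ = 0.1862·20 + 0.1368·14 + 0.1055·33 + 0.1529·41 + 0.2695·55 + 0.1491·37 ≈ 35.7300...
→ 35.73.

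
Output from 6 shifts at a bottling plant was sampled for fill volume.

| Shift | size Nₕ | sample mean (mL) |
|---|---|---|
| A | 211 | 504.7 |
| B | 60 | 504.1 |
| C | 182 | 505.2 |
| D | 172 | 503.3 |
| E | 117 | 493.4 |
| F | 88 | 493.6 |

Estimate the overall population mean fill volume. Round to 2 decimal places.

501.71

N = 211 + 60 + 182 + 172 + 117 + 88 = 830.
Weight each subgroup mean by Nₕ/N and sum.
Σ Nₕx̄ₕ = 211·504.7 + 60·504.1 + 182·505.2 + 172·503.3 + 117·493.4 + 88·493.6 = 106491.7 + 30246 + 91946.4 + 86567.6 + 57727.8 + 43436.8 = 416416.3.
Divide by N: 416416.3 / 830 = 501.7064... → 501.71.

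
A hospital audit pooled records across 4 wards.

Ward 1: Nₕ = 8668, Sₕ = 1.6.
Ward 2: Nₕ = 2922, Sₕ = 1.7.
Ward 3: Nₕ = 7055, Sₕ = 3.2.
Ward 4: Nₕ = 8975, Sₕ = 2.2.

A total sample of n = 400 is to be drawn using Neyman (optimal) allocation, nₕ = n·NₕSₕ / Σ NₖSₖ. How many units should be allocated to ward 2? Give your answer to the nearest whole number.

Σ NₕSₕ = 8668·1.6 + 2922·1.7 + 7055·3.2 + 8975·2.2 = 61157.2.
Share for 2: 4967.4/61157.2 = 0.08122.
n_2 = 400 × 0.08122 = 32.489... → 32.

32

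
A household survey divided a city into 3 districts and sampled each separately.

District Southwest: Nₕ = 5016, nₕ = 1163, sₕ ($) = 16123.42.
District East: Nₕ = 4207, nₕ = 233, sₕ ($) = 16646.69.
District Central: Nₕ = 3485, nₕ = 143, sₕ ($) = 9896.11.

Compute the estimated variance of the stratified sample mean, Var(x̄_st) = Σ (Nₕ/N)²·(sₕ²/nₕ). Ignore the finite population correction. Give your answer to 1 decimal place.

N = 12708. Term for each stratum: Wₕ²sₕ²/nₕ.
Var(x̄_st) = 34825.3318 + 130343.8290 + 51504.3776 = 216673.5384 → 216673.5.

216673.5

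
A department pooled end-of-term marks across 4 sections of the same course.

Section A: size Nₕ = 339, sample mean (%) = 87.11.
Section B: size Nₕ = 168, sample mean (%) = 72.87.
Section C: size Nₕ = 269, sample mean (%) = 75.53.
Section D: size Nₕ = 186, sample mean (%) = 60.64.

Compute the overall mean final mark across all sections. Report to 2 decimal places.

x̄_st = (Σ Nₕx̄ₕ) / (Σ Nₕ) = (339·87.11 + 168·72.87 + 269·75.53 + 186·60.64) / 962
= 73369.06 / 962 = 76.2672... → 76.27.

76.27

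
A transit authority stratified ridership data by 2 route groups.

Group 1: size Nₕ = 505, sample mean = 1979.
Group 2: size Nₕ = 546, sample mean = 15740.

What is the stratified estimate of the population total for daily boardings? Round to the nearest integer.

Estimate total by summing Nₕ·x̄ₕ over strata.
505·1979 + 546·15740 = 999395 + 8594040 = 9593435.

9593435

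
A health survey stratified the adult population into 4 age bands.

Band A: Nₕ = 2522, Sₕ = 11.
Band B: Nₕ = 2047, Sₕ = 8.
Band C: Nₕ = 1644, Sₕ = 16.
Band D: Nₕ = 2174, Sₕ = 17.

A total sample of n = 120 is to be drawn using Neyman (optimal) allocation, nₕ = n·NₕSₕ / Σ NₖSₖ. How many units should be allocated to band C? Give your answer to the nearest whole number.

29

A: NₕSₕ = 2522·11 = 27742
B: NₕSₕ = 2047·8 = 16376
C: NₕSₕ = 1644·16 = 26304
D: NₕSₕ = 2174·17 = 36958
Σ NₕSₕ = 107380.
n_C = 120·26304/107380 = 29.395... → 29.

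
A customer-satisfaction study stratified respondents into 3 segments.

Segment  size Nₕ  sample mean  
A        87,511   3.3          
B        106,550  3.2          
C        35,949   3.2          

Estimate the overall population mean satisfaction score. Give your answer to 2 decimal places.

3.24

N = 230010; weights Wₕ = Nₕ/N = (0.3805, 0.4632, 0.1563).
x̄_st = Σ Wₕ·x̄ₕ = 0.3805·3.3 + 0.4632·3.2 + 0.1563·3.2 ≈ 3.2380...
→ 3.24.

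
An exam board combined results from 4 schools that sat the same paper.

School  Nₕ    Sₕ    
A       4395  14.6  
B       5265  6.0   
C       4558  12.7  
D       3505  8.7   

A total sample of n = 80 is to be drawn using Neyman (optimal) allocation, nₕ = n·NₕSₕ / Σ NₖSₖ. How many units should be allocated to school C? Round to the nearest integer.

25

A: NₕSₕ = 4395·14.6 = 64167
B: NₕSₕ = 5265·6.0 = 31590
C: NₕSₕ = 4558·12.7 = 57886.6
D: NₕSₕ = 3505·8.7 = 30493.5
Σ NₕSₕ = 184137.1.
n_C = 80·57886.6/184137.1 = 25.149... → 25.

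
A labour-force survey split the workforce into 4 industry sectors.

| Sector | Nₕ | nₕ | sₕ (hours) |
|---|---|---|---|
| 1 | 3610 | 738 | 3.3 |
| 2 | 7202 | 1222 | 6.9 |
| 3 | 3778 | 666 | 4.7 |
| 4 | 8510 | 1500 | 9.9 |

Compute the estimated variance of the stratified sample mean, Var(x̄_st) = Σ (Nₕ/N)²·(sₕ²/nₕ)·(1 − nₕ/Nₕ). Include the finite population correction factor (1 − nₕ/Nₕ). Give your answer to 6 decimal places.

N = 23100; Wₕ = Nₕ/N.
sector 1: (3610/23100)²·3.3²/738·(1 − 738/3610) = 0.000286708
sector 2: (7202/23100)²·6.9²/1222·(1 − 1222/7202) = 0.003144541
sector 3: (3778/23100)²·4.7²/666·(1 − 666/3778) = 0.000730801
sector 4: (8510/23100)²·9.9²/1500·(1 − 1500/8510) = 0.007304706
Sum = 0.011466756 → 0.011467.

0.011467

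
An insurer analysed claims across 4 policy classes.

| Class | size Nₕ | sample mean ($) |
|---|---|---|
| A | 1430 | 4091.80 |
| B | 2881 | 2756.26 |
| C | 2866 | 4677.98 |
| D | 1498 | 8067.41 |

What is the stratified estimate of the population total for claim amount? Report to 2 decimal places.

A: 1430·4091.80 = 5851274
B: 2881·2756.26 = 7940785.06
C: 2866·4677.98 = 13407090.68
D: 1498·8067.41 = 12084980.18
τ̂ = Σ Nₕx̄ₕ = 39284129.92.

39284129.92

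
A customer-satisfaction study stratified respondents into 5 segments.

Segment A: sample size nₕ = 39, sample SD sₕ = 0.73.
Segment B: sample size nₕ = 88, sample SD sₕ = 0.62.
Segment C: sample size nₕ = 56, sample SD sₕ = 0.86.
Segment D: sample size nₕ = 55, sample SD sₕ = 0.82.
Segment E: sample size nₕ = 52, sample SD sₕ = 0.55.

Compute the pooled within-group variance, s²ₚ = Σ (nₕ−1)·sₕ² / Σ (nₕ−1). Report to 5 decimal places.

0.51266

Degrees of freedom: 38 + 87 + 55 + 54 + 51 = 285.
Σ(nₕ−1)sₕ² = 38·0.5329 + 87·0.3844 + 55·0.7396 + 54·0.6724 + 51·0.3025 = 146.1081.
s²ₚ = 146.1081 / 285 = 0.51266 → 0.51266.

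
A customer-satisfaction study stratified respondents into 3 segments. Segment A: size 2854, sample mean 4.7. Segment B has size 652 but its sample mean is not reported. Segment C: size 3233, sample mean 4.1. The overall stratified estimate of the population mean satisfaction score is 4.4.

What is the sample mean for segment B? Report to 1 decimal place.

Σ Nₕx̄ₕ = N·μ, so 652·x̄_B = 6739·4.4 − (2854·4.7 + 3233·4.1).
= 29651.6 − 26669.1 = 2982.5.
x̄_B = 2982.5 / 652 = 4.574... → 4.6.

4.6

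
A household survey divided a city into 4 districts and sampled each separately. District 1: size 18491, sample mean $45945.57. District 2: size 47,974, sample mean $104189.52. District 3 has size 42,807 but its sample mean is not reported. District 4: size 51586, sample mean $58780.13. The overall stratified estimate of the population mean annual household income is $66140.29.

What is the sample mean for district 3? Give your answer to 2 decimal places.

41091.30

Σ Nₕx̄ₕ = N·μ, so 42807·x̄_3 = 160858·66140.29 − (18491·45945.57 + 47974·104189.52 + 51586·58780.13).
= 10639194768.82 − 8880199353.53 = 1758995415.29.
x̄_3 = 1758995415.29 / 42807 = 41091.3032... → 41091.30.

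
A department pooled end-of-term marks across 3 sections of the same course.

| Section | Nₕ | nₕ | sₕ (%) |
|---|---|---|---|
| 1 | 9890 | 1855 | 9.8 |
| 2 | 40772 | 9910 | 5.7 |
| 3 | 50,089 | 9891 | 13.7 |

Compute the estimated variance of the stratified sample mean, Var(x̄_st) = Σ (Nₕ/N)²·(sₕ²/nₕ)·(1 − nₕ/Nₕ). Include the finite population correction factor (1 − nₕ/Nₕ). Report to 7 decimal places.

N = 100751; Wₕ = Nₕ/N.
section 1: (9890/100751)²·9.8²/1855·(1 − 1855/9890) = 0.0004053141
section 2: (40772/100751)²·5.7²/9910·(1 − 9910/40772) = 0.0004064091
section 3: (50089/100751)²·13.7²/9891·(1 − 9891/50089) = 0.0037639947
Sum = 0.0045757179 → 0.0045757.

0.0045757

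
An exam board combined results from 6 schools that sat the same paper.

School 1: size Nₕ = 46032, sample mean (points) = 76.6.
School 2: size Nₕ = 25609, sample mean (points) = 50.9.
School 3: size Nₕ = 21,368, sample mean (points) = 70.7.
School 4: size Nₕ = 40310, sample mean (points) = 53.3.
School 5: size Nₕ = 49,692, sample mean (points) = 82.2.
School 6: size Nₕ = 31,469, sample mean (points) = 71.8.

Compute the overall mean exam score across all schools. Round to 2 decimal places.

x̄_st = (Σ Nₕx̄ₕ) / (Σ Nₕ) = (46032·76.6 + 25609·50.9 + 21368·70.7 + 40310·53.3 + 49692·82.2 + 31469·71.8) / 214480
= 14832946.5 / 214480 = 69.1577... → 69.16.

69.16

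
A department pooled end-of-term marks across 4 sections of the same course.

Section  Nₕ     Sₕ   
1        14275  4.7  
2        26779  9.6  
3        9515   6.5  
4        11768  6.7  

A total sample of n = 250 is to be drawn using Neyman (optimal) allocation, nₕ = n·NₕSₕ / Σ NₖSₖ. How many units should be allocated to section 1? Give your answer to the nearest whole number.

1: NₕSₕ = 14275·4.7 = 67092.5
2: NₕSₕ = 26779·9.6 = 257078.4
3: NₕSₕ = 9515·6.5 = 61847.5
4: NₕSₕ = 11768·6.7 = 78845.6
Σ NₕSₕ = 464864.
n_1 = 250·67092.5/464864 = 36.082... → 36.

36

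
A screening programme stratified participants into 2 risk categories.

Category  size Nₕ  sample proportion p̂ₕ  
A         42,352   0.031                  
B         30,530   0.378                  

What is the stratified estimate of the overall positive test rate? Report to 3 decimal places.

0.176

Wₕ = Nₕ/N with N = 72882: 0.5811, 0.4189.
p̂_st = 0.5811·0.031 + 0.4189·0.378 ≈ 0.17636... → 0.176.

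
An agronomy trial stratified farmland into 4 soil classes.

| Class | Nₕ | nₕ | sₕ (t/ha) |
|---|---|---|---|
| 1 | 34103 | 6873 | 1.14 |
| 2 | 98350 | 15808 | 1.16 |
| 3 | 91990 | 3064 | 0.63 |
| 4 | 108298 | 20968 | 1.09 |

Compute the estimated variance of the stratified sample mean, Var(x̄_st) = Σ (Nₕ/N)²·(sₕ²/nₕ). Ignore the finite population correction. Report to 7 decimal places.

0.0000253

N = 332741. Term for each stratum: Wₕ²sₕ²/nₕ.
Var(x̄_st) = 0.0000019863 + 0.0000074366 + 0.0000099006 + 0.0000060024 = 0.0000253258 → 0.0000253.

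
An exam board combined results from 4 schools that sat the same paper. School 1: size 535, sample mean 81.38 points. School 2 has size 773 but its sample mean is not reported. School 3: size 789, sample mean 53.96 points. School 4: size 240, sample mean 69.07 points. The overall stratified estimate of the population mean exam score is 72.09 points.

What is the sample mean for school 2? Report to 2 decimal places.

85.10

N = 535 + 773 + 789 + 240 = 2337.
Overall total = μ·N = 72.09·2337 = 168474.33.
Subtract the known strata: 535·81.38 + 789·53.96 + 240·69.07 = 102689.54.
Remaining total for school 2: 168474.33 − 102689.54 = 65784.79.
Divide by its size: 65784.79 / 773 = 85.1032... → 85.10.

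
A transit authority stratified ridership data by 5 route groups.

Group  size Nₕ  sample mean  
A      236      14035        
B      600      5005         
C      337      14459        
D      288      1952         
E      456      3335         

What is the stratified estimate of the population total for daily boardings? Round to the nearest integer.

13270879

A: 236·14035 = 3312260
B: 600·5005 = 3003000
C: 337·14459 = 4872683
D: 288·1952 = 562176
E: 456·3335 = 1520760
τ̂ = Σ Nₕx̄ₕ = 13270879.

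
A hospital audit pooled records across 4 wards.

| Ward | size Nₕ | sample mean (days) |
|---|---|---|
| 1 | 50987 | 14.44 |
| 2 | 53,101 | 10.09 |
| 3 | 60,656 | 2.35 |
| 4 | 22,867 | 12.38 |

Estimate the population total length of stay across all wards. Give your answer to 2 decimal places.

Population total = Σ Nₕ·x̄ₕ (each stratum's size times its mean).
50987·14.44 + 53101·10.09 + 60656·2.35 + 22867·12.38 = 736252.28 + 535789.09 + 142541.6 + 283093.46 = 1697676.43.

1697676.43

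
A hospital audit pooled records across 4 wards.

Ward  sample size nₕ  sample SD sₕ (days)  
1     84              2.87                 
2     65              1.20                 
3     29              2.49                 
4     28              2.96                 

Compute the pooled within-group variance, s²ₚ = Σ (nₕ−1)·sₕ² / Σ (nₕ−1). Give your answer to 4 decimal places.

5.8712

Degrees of freedom: 83 + 64 + 28 + 27 = 202.
Σ(nₕ−1)sₕ² = 83·8.2369 + 64·1.44 + 28·6.2001 + 27·8.7616 = 1185.9887.
s²ₚ = 1185.9887 / 202 = 5.871231... → 5.8712.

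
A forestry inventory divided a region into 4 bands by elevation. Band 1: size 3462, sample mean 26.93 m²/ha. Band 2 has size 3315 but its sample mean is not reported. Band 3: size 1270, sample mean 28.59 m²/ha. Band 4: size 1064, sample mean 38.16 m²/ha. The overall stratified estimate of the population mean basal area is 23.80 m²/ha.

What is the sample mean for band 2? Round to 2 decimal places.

Σ Nₕx̄ₕ = N·μ, so 3315·x̄_2 = 9111·23.80 − (3462·26.93 + 1270·28.59 + 1064·38.16).
= 216841.8 − 170143.2 = 46698.6.
x̄_2 = 46698.6 / 3315 = 14.0871... → 14.09.

14.09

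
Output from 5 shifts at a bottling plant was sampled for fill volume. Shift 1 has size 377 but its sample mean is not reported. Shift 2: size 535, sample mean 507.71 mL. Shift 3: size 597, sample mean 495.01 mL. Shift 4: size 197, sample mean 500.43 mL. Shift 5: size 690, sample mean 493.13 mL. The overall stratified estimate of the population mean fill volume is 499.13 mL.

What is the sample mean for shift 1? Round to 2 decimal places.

503.78

N = 377 + 535 + 597 + 197 + 690 = 2396.
Overall total = μ·N = 499.13·2396 = 1195915.48.
Subtract the known strata: 535·507.71 + 597·495.01 + 197·500.43 + 690·493.13 = 1005990.23.
Remaining total for shift 1: 1195915.48 − 1005990.23 = 189925.25.
Divide by its size: 189925.25 / 377 = 503.7805... → 503.78.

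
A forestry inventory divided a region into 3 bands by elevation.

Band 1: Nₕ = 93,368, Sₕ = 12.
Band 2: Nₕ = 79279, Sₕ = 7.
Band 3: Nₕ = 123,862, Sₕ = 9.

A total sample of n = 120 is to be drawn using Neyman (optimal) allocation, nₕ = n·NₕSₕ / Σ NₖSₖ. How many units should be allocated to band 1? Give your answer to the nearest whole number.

Σ NₕSₕ = 93368·12 + 79279·7 + 123862·9 = 2790127.
Share for 1: 1120416/2790127 = 0.40156.
n_1 = 120 × 0.40156 = 48.188... → 48.

48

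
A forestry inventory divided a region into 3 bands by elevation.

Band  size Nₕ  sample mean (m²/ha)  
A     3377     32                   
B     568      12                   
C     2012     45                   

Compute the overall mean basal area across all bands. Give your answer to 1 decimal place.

N = 5957; weights Wₕ = Nₕ/N = (0.5669, 0.0954, 0.3378).
x̄_st = Σ Wₕ·x̄ₕ = 0.5669·32 + 0.0954·12 + 0.3378·45 ≈ 34.484...
→ 34.5.

34.5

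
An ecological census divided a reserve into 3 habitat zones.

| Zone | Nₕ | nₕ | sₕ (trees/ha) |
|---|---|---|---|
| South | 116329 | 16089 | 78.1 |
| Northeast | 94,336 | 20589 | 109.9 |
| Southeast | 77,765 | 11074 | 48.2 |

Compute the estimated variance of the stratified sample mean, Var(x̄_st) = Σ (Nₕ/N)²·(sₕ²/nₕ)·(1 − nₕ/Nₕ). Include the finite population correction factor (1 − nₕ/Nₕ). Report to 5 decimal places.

N = 288430. Term for each stratum: Wₕ²sₕ²/nₕ·(1−nₕ/Nₕ).
Var(x̄_st) = 0.05313996 + 0.04905701 + 0.01307857 = 0.11527553 → 0.11528.

0.11528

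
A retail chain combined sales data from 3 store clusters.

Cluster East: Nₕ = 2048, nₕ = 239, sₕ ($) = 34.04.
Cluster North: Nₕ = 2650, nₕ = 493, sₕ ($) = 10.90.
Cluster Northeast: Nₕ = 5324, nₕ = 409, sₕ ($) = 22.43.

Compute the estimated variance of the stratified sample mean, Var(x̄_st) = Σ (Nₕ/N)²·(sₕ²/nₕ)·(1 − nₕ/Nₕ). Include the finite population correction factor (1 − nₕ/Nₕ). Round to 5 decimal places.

N = 10022; Wₕ = Nₕ/N.
cluster East: (2048/10022)²·34.04²/239·(1 − 239/2048) = 0.17883023
cluster North: (2650/10022)²·10.90²/493·(1 − 493/2650) = 0.01371492
cluster Northeast: (5324/10022)²·22.43²/409·(1 − 409/5324) = 0.32047047
Sum = 0.51301561 → 0.51302.

0.51302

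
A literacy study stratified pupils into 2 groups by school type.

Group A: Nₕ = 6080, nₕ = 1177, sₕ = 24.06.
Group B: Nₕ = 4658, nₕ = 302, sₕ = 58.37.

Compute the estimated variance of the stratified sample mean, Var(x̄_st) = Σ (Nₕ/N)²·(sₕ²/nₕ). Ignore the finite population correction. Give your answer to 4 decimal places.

2.2806

N = 10738. Term for each stratum: Wₕ²sₕ²/nₕ.
Var(x̄_st) = 0.1576795 + 2.1228759 = 2.2805554 → 2.2806.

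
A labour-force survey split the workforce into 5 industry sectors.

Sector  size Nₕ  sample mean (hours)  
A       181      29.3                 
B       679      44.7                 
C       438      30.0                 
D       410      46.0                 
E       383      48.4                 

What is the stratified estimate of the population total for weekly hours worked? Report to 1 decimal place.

A: 181·29.3 = 5303.3
B: 679·44.7 = 30351.3
C: 438·30.0 = 13140
D: 410·46.0 = 18860
E: 383·48.4 = 18537.2
τ̂ = Σ Nₕx̄ₕ = 86191.8.

86191.8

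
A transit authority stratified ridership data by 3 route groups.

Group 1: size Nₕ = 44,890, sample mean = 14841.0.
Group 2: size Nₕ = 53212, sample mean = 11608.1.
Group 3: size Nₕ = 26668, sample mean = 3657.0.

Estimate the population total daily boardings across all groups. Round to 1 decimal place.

1381427583.2

1: 44890·14841.0 = 666212490
2: 53212·11608.1 = 617690217.2
3: 26668·3657.0 = 97524876
τ̂ = Σ Nₕx̄ₕ = 1381427583.2.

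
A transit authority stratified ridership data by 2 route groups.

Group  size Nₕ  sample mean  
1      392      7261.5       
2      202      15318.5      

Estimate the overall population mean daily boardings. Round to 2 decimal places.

10001.42

N = 594; weights Wₕ = Nₕ/N = (0.6599, 0.3401).
x̄_st = Σ Wₕ·x̄ₕ = 0.6599·7261.5 + 0.3401·15318.5 ≈ 10001.4226...
→ 10001.42.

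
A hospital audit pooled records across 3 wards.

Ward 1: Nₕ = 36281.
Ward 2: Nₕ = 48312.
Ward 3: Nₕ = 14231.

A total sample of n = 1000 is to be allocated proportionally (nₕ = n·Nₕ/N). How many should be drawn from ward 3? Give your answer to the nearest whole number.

N = 36281 + 48312 + 14231 = 98824.
n_3 = 1000·14231/98824 = 144.003... → 144.

144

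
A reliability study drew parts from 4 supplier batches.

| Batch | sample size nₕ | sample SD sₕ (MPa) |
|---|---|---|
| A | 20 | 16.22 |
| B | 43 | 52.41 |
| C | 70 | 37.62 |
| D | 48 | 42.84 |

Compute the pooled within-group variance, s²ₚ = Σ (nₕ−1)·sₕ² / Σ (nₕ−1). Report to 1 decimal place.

A: (20−1)·16.22² = 19·263.0884 = 4998.6796
B: (43−1)·52.41² = 42·2746.8081 = 115365.9402
C: (70−1)·37.62² = 69·1415.2644 = 97653.2436
D: (48−1)·42.84² = 47·1835.2656 = 86257.4832
Numerator = 304275.3466; denominator = Σ(nₕ−1) = 177.
s²ₚ = 304275.3466/177 = 1719.070... → 1719.1.

1719.1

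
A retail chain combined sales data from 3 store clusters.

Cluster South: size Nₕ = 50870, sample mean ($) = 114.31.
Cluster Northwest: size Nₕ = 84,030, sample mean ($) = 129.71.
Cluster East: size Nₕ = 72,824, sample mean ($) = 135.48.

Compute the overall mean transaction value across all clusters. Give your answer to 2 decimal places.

127.96

N = 50870 + 84030 + 72824 = 207724.
Overall mean = Σ (Nₕ/N)·x̄ₕ — weight by population share, not a simple average.
Σ Nₕx̄ₕ = 50870·114.31 + 84030·129.71 + 72824·135.48 = 5814949.7 + 10899531.3 + 9866195.52 = 26580676.52.
Divide by N: 26580676.52 / 207724 = 127.9615... → 127.96.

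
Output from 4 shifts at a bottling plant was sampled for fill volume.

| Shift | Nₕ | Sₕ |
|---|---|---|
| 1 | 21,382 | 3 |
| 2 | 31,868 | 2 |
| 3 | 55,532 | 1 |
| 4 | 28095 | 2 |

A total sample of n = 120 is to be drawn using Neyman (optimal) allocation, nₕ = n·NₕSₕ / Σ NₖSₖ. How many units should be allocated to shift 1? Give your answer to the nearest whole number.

1: NₕSₕ = 21382·3 = 64146
2: NₕSₕ = 31868·2 = 63736
3: NₕSₕ = 55532·1 = 55532
4: NₕSₕ = 28095·2 = 56190
Σ NₕSₕ = 239604.
n_1 = 120·64146/239604 = 32.126... → 32.

32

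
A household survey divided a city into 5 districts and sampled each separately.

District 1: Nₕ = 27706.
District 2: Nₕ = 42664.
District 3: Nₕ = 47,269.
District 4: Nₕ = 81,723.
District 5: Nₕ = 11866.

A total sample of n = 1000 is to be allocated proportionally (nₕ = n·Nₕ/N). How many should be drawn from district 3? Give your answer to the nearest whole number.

224

N = 27706 + 42664 + 47269 + 81723 + 11866 = 211228.
n_3 = 1000·47269/211228 = 223.782... → 224.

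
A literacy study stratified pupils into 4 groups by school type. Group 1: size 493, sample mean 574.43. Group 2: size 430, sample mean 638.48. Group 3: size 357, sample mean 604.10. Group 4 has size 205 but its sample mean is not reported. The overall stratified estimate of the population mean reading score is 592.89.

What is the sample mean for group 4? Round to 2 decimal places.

522.13

Σ Nₕx̄ₕ = N·μ, so 205·x̄_4 = 1485·592.89 − (493·574.43 + 430·638.48 + 357·604.10).
= 880441.65 − 773404.09 = 107037.56.
x̄_4 = 107037.56 / 205 = 522.1344... → 522.13.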